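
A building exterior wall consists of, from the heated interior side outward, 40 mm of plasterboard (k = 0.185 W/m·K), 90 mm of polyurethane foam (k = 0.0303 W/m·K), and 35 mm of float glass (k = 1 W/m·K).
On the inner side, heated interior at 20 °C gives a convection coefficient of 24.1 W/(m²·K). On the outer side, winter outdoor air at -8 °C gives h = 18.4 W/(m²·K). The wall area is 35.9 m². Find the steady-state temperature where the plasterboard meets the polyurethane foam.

Treating each layer as a thermal resistance in series:
R_inner film = 1/(h_i·A) = 1/(24.1×35.9) = 0.001156 K/W
R_plasterboard = L/(kA) = 0.04/(0.185×35.9) = 0.006023 K/W
R_polyurethane foam = L/(kA) = 0.09/(0.0303×35.9) = 0.08274 K/W
R_float glass = L/(kA) = 0.035/(1×35.9) = 9.749×10^-4 K/W
R_outer film = 1/(h_o·A) = 1/(18.4×35.9) = 0.001514 K/W
R_total = 0.09241 K/W;  Q = ΔT/R_total = 28/0.09241 = 303 W
T_interface = T_inner − Q·ΣR(inner→interface) = 20 − 303×0.007179

T ≈ 17.8 °C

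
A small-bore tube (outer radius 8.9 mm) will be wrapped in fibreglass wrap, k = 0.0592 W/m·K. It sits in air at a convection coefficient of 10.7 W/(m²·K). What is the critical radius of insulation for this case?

r_cr ≈ 5.53 mm

For a cylinder r_cr = k/h = 0.0592/10.7
r_cr = 5.53 mm; since the bare radius (8.9 mm) is above r_cr, any added insulation will reduce heat loss.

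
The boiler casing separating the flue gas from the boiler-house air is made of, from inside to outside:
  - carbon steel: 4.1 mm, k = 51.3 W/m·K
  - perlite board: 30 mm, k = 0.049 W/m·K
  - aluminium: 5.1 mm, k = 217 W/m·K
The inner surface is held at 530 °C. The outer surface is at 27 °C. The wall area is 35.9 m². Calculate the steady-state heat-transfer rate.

Q ≈ 29500 W

Using the resistance-network approach (series):
R_carbon steel = L/(kA) = 0.0041/(51.3×35.9) = 2.226×10^-6 K/W
R_perlite board = L/(kA) = 0.03/(0.049×35.9) = 0.01705 K/W
R_aluminium = L/(kA) = 0.0051/(217×35.9) = 6.547×10^-7 K/W
R_total = 0.01706 K/W
Q = ΔT / R_total = 503 / 0.01706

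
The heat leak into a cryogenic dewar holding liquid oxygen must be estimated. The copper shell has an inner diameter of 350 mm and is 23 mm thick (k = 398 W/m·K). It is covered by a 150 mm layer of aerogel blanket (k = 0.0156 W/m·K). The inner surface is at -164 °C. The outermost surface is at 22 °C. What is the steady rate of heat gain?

Q ≈ 16.7 W

For a spherical shell R = (1/r₁ − 1/r₂)/(4πk); film R = 1/(h·4πr²). In series:
R_copper shell = (1/0.175 − 1/0.198)/(4π×398) = 1.327×10^-4 K/W
R_aerogel blanket = (1/0.198 − 1/0.348)/(4π×0.0156) = 11.1 K/W
R_total = 11.1 K/W
Q = ΔT/R_total = 186/11.1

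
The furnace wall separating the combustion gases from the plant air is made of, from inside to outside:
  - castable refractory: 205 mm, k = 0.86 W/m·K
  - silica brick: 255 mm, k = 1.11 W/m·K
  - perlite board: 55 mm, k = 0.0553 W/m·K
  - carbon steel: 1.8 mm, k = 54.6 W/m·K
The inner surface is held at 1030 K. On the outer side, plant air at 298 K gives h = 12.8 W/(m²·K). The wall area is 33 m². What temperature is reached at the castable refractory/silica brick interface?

T ≈ 917 K

Model the wall as resistances in series:
R_castable refractory = L/(kA) = 0.205/(0.86×33) = 0.007223 K/W
R_silica brick = L/(kA) = 0.255/(1.11×33) = 0.006962 K/W
R_perlite board = L/(kA) = 0.055/(0.0553×33) = 0.03014 K/W
R_carbon steel = L/(kA) = 0.0018/(54.6×33) = 9.99×10^-7 K/W
R_outer film = 1/(h_o·A) = 1/(12.8×33) = 0.002367 K/W
R_total = 0.04669 K/W;  Q = ΔT/R_total = 732/0.04669 = 15680 W
T_interface = T_inner − Q·ΣR(inner→interface) = 1030 − 15700×0.007223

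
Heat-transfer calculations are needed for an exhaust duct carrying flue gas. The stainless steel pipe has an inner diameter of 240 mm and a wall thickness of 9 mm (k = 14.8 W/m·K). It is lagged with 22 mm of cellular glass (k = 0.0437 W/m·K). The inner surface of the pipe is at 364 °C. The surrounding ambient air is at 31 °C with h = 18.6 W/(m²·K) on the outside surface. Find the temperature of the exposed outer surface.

T ≈ 60.9 °C

For a radial system each layer contributes R = ln(r_out/r_in)/(2πkL); films add R = 1/(hA).
R_stainless steel pipe wall = ln(129/120)/(2π×14.8×1) = 7.777×10^-4 K/W
R_cellular glass = ln(151/129)/(2π×0.0437×1) = 0.5735 K/W
R_outer film = 1/(h_o·2πr_oL) = 1/(18.6×2π×0.151×1) = 0.05667 K/W
R_total = 0.6309 K/W
Q = ΔT/R_total = 333/0.6309
Q = 528 W/m
T_interface = T_inner − Q·ΣR(inner→interface) = 364 − 528×0.5743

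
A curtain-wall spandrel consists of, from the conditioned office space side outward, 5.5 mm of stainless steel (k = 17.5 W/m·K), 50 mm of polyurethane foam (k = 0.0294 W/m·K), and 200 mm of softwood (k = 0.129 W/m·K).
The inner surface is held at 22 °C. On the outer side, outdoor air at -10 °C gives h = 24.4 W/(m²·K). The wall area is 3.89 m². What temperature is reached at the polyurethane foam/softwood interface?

T ≈ 5.47 °C

Model the wall as resistances in series:
R_stainless steel = L/(kA) = 0.0055/(17.5×3.89) = 8.079×10^-5 K/W
R_polyurethane foam = L/(kA) = 0.05/(0.0294×3.89) = 0.4372 K/W
R_softwood = L/(kA) = 0.2/(0.129×3.89) = 0.3986 K/W
R_outer film = 1/(h_o·A) = 1/(24.4×3.89) = 0.01054 K/W
R_total = 0.8464 K/W;  Q = ΔT/R_total = 32/0.8464 = 37.81 W
T_interface = T_inner − Q·ΣR(inner→interface) = 22 − 37.8×0.4373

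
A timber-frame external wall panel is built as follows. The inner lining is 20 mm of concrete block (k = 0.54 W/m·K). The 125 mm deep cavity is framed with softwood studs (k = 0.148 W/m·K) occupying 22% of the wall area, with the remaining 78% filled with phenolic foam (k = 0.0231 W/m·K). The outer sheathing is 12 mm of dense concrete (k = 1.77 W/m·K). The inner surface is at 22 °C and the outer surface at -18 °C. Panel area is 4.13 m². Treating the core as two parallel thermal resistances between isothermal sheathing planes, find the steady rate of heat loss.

Sheathing layers in series; stud and cavity paths in parallel between them.
R_inner = 0.02/(0.54×4.13) = 0.008968 K/W
R_stud  = 0.125/(0.148×0.22×4.13) = 0.9296 K/W
R_cav   = 0.125/(0.0231×0.78×4.13) = 1.68 K/W
1/R_core = 1/R_stud + 1/R_cav → R_core = 0.5984 K/W
R_outer = 0.012/(1.77×4.13) = 0.001642 K/W
R_total = 0.609 K/W
Q = ΔT/R_total = 40/0.609

Q ≈ 65.7 W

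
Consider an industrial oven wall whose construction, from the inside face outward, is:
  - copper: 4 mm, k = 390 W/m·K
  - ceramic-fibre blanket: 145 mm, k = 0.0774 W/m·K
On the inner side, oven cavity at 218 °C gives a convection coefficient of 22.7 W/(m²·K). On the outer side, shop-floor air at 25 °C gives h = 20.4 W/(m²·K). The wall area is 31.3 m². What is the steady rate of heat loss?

Q ≈ 3070 W

Model the wall as resistances in series:
R_inner film = 1/(h_i·A) = 1/(22.7×31.3) = 0.001407 K/W
R_copper = L/(kA) = 0.004/(390×31.3) = 3.277×10^-7 K/W
R_ceramic-fibre blanket = L/(kA) = 0.145/(0.0774×31.3) = 0.05985 K/W
R_outer film = 1/(h_o·A) = 1/(20.4×31.3) = 0.001566 K/W
R_total = 0.06283 K/W
Q = ΔT / R_total = 193 / 0.06283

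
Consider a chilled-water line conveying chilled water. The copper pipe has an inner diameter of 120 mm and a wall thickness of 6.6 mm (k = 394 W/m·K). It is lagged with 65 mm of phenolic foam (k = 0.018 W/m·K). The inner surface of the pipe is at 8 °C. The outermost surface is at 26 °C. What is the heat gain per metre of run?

q′ ≈ 2.99 W/m

For a radial system each layer contributes R = ln(r_out/r_in)/(2πkL); films add R = 1/(hA).
R_copper pipe wall = ln(66.6/60)/(2π×394×1) = 4.216×10^-5 K/W
R_phenolic foam = ln(131.6/66.6)/(2π×0.018×1) = 6.022 K/W
R_total = 6.022 K/W
Q = ΔT/R_total = 18/6.022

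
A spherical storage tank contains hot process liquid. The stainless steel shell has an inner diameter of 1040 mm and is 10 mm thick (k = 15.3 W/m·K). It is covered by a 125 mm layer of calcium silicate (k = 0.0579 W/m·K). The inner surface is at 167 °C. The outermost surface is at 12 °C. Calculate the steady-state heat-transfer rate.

Each spherical layer contributes R = (1/r_i − 1/r_o)/(4πk):
R_stainless steel shell = (1/0.52 − 1/0.53)/(4π×15.3) = 1.887×10^-4 K/W
R_calcium silicate = (1/0.53 − 1/0.655)/(4π×0.0579) = 0.4949 K/W
R_total = 0.4951 K/W
Q = ΔT/R_total = 155/0.4951

Q ≈ 313 W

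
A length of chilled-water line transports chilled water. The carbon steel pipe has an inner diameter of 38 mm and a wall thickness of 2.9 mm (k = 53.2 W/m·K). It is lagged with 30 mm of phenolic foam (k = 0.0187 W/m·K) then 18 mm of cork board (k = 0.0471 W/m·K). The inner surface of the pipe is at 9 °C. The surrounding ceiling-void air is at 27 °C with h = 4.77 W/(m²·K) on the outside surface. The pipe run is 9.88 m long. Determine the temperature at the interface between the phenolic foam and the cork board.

T ≈ 24 °C

Cylindrical conduction, so R = ln(r₂/r₁)/(2πkL) per layer, in series:
R_carbon steel pipe wall = ln(21.9/19)/(2π×53.2×9.88) = 4.301×10^-5 K/W
R_phenolic foam = ln(51.9/21.9)/(2π×0.0187×9.88) = 0.7433 K/W
R_cork board = ln(69.9/51.9)/(2π×0.0471×9.88) = 0.1018 K/W
R_outer film = 1/(h_o·2πr_oL) = 1/(4.77×2π×0.0699×9.88) = 0.04831 K/W
R_total = 0.8935 K/W
Q = ΔT/R_total = 18/0.8935
Q = 20.1 W
T_interface = T_inner + Q·ΣR(inner→interface) = 9 + 20.1×0.7433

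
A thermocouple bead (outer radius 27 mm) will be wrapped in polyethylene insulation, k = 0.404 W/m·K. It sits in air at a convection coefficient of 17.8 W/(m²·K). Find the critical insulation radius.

r_cr ≈ 45.4 mm

For a sphere r_cr = 2k/h = 2×0.404/17.8
r_cr = 45.4 mm; since the bare radius (27 mm) is below r_cr, adding a thin layer of insulation will *increase* heat loss.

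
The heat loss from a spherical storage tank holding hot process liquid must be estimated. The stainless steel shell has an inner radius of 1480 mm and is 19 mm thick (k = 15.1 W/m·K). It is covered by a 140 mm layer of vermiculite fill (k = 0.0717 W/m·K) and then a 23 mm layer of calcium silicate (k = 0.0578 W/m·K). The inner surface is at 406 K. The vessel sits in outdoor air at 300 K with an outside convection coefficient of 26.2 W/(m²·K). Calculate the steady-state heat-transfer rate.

Radial (spherical) resistances in series:
R_stainless steel shell = (1/1.48 − 1/1.499)/(4π×15.1) = 4.513×10^-5 K/W
R_vermiculite fill = (1/1.499 − 1/1.639)/(4π×0.0717) = 0.06324 K/W
R_calcium silicate = (1/1.639 − 1/1.662)/(4π×0.0578) = 0.01162 K/W
R_outer film = 1/(h·4πr_o²) = 1/(26.2×4π×1.662²) = 0.0011 K/W
R_total = 0.07601 K/W
Q = ΔT/R_total = 106/0.07601

Q ≈ 1390 W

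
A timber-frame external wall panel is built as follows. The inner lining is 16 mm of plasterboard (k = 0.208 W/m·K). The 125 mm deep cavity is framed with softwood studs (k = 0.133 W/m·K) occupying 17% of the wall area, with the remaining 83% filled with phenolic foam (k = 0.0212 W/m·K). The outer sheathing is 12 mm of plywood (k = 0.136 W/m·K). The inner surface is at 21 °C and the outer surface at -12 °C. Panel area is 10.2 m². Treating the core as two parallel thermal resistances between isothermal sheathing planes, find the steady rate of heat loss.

Sheathing layers in series; stud and cavity paths in parallel between them.
R_inner = 0.016/(0.208×10.2) = 0.007541 K/W
R_stud  = 0.125/(0.133×0.17×10.2) = 0.542 K/W
R_cav   = 0.125/(0.0212×0.83×10.2) = 0.6965 K/W
1/R_core = 1/R_stud + 1/R_cav → R_core = 0.3048 K/W
R_outer = 0.012/(0.136×10.2) = 0.008651 K/W
R_total = 0.321 K/W
Q = ΔT/R_total = 33/0.321

Q ≈ 103 W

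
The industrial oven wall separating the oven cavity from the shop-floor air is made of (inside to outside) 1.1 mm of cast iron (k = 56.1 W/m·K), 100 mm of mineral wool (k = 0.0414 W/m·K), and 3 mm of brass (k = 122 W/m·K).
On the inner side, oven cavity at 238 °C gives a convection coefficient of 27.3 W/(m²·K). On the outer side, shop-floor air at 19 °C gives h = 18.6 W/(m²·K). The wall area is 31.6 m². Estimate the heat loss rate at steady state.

Thermal resistances in series:
R_inner film = 1/(h_i·A) = 1/(27.3×31.6) = 0.001159 K/W
R_cast iron = L/(kA) = 0.0011/(56.1×31.6) = 6.205×10^-7 K/W
R_mineral wool = L/(kA) = 0.1/(0.0414×31.6) = 0.07644 K/W
R_brass = L/(kA) = 0.003/(122×31.6) = 7.782×10^-7 K/W
R_outer film = 1/(h_o·A) = 1/(18.6×31.6) = 0.001701 K/W
R_total = 0.0793 K/W
Q = ΔT / R_total = 219 / 0.0793

Q ≈ 2760 W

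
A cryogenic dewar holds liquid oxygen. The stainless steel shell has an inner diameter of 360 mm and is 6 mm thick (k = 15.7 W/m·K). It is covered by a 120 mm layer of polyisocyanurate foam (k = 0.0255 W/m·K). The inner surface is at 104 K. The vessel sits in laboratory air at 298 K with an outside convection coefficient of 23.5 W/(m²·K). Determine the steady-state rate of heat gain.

Radial (spherical) resistances in series:
R_stainless steel shell = (1/0.18 − 1/0.186)/(4π×15.7) = 9.084×10^-4 K/W
R_polyisocyanurate foam = (1/0.186 − 1/0.306)/(4π×0.0255) = 6.58 K/W
R_outer film = 1/(h·4πr_o²) = 1/(23.5×4π×0.306²) = 0.03616 K/W
R_total = 6.617 K/W
Q = ΔT/R_total = 194/6.617

Q ≈ 29.3 W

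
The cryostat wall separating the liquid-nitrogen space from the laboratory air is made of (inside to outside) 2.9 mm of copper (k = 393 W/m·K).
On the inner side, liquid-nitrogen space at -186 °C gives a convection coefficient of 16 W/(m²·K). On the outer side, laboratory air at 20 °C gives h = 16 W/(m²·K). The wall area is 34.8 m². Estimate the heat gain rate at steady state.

Thermal resistances in series:
R_inner film = 1/(h_i·A) = 1/(16×34.8) = 0.001796 K/W
R_copper = L/(kA) = 0.0029/(393×34.8) = 2.12×10^-7 K/W
R_outer film = 1/(h_o·A) = 1/(16×34.8) = 0.001796 K/W
R_total = 0.003592 K/W
Q = ΔT / R_total = 206 / 0.003592

Q ≈ 57300 W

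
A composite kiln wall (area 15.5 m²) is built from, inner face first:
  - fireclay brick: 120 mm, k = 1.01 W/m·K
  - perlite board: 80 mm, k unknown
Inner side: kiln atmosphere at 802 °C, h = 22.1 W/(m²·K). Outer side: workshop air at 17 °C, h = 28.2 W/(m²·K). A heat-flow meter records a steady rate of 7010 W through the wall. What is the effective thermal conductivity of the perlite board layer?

Model the wall as resistances in series:
R_inner film = 1/(h_i·A) = 1/(22.1×15.5) = 0.002919 K/W
R_fireclay brick = L/(kA) = 0.12/(1.01×15.5) = 0.007665 K/W
R_outer film = 1/(h_o·A) = 1/(28.2×15.5) = 0.002288 K/W
Sum of known resistances R_other = 0.01287 K/W
Total R = ΔT/Q = 785/7010 = 0.112 K/W
R_perlite board = R_total − R_other = 0.09911 K/W
k = L/(R·A) = 0.08/(0.09911×15.5)

k ≈ 0.0521 W/(m·K)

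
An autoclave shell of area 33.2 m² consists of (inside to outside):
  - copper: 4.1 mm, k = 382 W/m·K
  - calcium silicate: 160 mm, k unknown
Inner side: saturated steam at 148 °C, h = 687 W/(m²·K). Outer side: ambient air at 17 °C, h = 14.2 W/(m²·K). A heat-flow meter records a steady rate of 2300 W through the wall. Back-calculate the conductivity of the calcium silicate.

k ≈ 0.088 W/(m·K)

Thermal resistances in series:
R_inner film = 1/(h_i·A) = 1/(687×33.2) = 4.384×10^-5 K/W
R_copper = L/(kA) = 0.0041/(382×33.2) = 3.233×10^-7 K/W
R_outer film = 1/(h_o·A) = 1/(14.2×33.2) = 0.002121 K/W
Sum of known resistances R_other = 0.002165 K/W
Total R = ΔT/Q = 131/2300 = 0.05696 K/W
R_calcium silicate = R_total − R_other = 0.05479 K/W
k = L/(R·A) = 0.16/(0.05479×33.2)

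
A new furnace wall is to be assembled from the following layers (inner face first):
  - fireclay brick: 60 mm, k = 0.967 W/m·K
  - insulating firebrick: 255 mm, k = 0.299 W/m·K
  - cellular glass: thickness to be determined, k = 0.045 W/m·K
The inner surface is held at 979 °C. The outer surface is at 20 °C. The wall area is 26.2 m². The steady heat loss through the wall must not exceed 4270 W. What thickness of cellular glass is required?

L ≈ 224 mm

Using the resistance-network approach (series):
R_fireclay brick = L/(kA) = 0.06/(0.967×26.2) = 0.002368 K/W
R_insulating firebrick = L/(kA) = 0.255/(0.299×26.2) = 0.03255 K/W
Sum of the known resistances R_other = 0.03492 K/W
Required total resistance R_tot = ΔT/Q_allow = 959/4270 = 0.2246 K/W
R_cellular glass = R_tot − R_other = 0.1897 K/W
L = R·k·A = 0.1897×0.045×26.2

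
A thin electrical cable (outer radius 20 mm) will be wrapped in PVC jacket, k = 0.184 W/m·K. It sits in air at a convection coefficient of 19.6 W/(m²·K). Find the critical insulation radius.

r_cr ≈ 9.39 mm

For a cylinder r_cr = k/h = 0.184/19.6
r_cr = 9.39 mm; since the bare radius (20 mm) is above r_cr, any added insulation will reduce heat loss.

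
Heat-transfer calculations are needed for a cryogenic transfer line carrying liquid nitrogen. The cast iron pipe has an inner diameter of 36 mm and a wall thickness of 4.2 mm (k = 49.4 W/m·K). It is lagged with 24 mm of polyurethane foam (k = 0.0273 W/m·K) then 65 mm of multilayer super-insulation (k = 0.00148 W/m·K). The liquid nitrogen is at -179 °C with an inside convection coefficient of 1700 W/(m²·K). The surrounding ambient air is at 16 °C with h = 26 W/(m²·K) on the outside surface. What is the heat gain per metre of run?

q′ ≈ 1.97 W/m

For a radial system each layer contributes R = ln(r_out/r_in)/(2πkL); films add R = 1/(hA).
R_inner film = 1/(h_i·2πr₁L) = 1/(1700×2π×0.018×1) = 0.005201 K/W
R_cast iron pipe wall = ln(22.2/18)/(2π×49.4×1) = 6.757×10^-4 K/W
R_polyurethane foam = ln(46.2/22.2)/(2π×0.0273×1) = 4.273 K/W
R_multilayer super-insulation = ln(111.2/46.2)/(2π×0.00148×1) = 94.46 K/W
R_outer film = 1/(h_o·2πr_oL) = 1/(26×2π×0.1112×1) = 0.05505 K/W
R_total = 98.79 K/W
Q = ΔT/R_total = 195/98.79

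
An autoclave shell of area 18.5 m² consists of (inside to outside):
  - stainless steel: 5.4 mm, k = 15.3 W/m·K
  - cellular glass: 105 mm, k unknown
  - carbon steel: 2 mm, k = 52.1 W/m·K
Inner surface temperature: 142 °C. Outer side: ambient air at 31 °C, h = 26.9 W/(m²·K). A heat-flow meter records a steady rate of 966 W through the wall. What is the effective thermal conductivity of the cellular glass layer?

Using the resistance-network approach (series):
R_stainless steel = L/(kA) = 0.0054/(15.3×18.5) = 1.908×10^-5 K/W
R_carbon steel = L/(kA) = 0.002/(52.1×18.5) = 2.075×10^-6 K/W
R_outer film = 1/(h_o·A) = 1/(26.9×18.5) = 0.002009 K/W
Sum of known resistances R_other = 0.002031 K/W
Total R = ΔT/Q = 111/966 = 0.1149 K/W
R_cellular glass = R_total − R_other = 0.1129 K/W
k = L/(R·A) = 0.105/(0.1129×18.5)

k ≈ 0.0503 W/(m·K)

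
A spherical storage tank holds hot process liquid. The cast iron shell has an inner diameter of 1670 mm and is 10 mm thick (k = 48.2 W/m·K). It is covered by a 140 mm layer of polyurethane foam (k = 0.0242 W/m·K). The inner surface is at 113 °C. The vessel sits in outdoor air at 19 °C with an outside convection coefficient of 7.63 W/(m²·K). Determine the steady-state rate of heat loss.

Q ≈ 167 W

For a spherical shell R = (1/r₁ − 1/r₂)/(4πk); film R = 1/(h·4πr²). In series:
R_cast iron shell = (1/0.835 − 1/0.845)/(4π×48.2) = 2.34×10^-5 K/W
R_polyurethane foam = (1/0.845 − 1/0.985)/(4π×0.0242) = 0.5531 K/W
R_outer film = 1/(h·4πr_o²) = 1/(7.63×4π×0.985²) = 0.01075 K/W
R_total = 0.5639 K/W
Q = ΔT/R_total = 94/0.5639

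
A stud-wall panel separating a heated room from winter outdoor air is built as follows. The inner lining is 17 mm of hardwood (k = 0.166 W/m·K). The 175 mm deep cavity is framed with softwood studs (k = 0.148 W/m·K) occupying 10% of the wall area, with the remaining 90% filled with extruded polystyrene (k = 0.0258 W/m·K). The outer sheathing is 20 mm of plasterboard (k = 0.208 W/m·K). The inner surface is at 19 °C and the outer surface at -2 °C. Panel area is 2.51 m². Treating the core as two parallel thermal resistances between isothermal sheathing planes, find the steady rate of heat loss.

Sheathing layers in series; stud and cavity paths in parallel between them.
R_inner = 0.017/(0.166×2.51) = 0.0408 K/W
R_stud  = 0.175/(0.148×0.1×2.51) = 4.711 K/W
R_cav   = 0.175/(0.0258×0.9×2.51) = 3.003 K/W
1/R_core = 1/R_stud + 1/R_cav → R_core = 1.834 K/W
R_outer = 0.02/(0.208×2.51) = 0.03831 K/W
R_total = 1.913 K/W
Q = ΔT/R_total = 21/1.913

Q ≈ 11 W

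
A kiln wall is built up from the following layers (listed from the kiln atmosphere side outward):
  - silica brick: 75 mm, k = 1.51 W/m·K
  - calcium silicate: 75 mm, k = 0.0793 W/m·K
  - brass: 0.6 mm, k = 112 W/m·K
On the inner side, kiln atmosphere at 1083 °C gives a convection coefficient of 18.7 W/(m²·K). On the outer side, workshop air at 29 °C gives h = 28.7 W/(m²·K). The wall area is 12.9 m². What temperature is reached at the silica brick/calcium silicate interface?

Series thermal resistances:
R_inner film = 1/(h_i·A) = 1/(18.7×12.9) = 0.004145 K/W
R_silica brick = L/(kA) = 0.075/(1.51×12.9) = 0.00385 K/W
R_calcium silicate = L/(kA) = 0.075/(0.0793×12.9) = 0.07332 K/W
R_brass = L/(kA) = 0.0006/(112×12.9) = 4.153×10^-7 K/W
R_outer film = 1/(h_o·A) = 1/(28.7×12.9) = 0.002701 K/W
R_total = 0.08401 K/W;  Q = ΔT/R_total = 1054/0.08401 = 12550 W
T_interface = T_inner − Q·ΣR(inner→interface) = 1083 − 12500×0.007996

T ≈ 983 °C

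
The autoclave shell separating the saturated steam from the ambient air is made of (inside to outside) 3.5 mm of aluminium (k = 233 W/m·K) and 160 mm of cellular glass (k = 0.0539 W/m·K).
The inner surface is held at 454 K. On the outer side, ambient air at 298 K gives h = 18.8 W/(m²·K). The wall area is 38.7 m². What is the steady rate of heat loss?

Model the wall as resistances in series:
R_aluminium = L/(kA) = 0.0035/(233×38.7) = 3.882×10^-7 K/W
R_cellular glass = L/(kA) = 0.16/(0.0539×38.7) = 0.0767 K/W
R_outer film = 1/(h_o·A) = 1/(18.8×38.7) = 0.001374 K/W
R_total = 0.07808 K/W
Q = ΔT / R_total = 156 / 0.07808

Q ≈ 2000 W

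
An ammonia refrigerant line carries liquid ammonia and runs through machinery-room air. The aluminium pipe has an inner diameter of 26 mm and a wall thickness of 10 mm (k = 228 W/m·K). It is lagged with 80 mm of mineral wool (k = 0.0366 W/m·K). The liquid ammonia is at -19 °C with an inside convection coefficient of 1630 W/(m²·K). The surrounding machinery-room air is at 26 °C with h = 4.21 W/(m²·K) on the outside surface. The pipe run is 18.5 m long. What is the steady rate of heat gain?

Q ≈ 121 W

For a radial system each layer contributes R = ln(r_out/r_in)/(2πkL); films add R = 1/(hA).
R_inner film = 1/(h_i·2πr₁L) = 1/(1630×2π×0.013×18.5) = 4.06×10^-4 K/W
R_aluminium pipe wall = ln(23/13)/(2π×228×18.5) = 2.153×10^-5 K/W
R_mineral wool = ln(103/23)/(2π×0.0366×18.5) = 0.3524 K/W
R_outer film = 1/(h_o·2πr_oL) = 1/(4.21×2π×0.103×18.5) = 0.01984 K/W
R_total = 0.3727 K/W
Q = ΔT/R_total = 45/0.3727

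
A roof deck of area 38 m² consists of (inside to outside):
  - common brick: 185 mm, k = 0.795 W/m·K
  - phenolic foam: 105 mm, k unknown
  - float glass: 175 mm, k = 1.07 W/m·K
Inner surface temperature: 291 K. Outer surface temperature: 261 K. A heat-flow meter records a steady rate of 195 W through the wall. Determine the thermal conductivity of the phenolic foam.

Thermal resistances in series:
R_common brick = L/(kA) = 0.185/(0.795×38) = 0.006124 K/W
R_float glass = L/(kA) = 0.175/(1.07×38) = 0.004304 K/W
Sum of known resistances R_other = 0.01043 K/W
Total R = ΔT/Q = 30/195 = 0.1538 K/W
R_phenolic foam = R_total − R_other = 0.1434 K/W
k = L/(R·A) = 0.105/(0.1434×38)

k ≈ 0.0193 W/(m·K)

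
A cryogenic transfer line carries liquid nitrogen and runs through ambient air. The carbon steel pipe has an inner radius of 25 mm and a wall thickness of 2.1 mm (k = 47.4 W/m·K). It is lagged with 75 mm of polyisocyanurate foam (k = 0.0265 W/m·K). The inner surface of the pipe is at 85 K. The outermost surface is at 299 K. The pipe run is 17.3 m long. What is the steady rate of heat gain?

Treating each annulus and film as a series resistance:
R_carbon steel pipe wall = ln(27.1/25)/(2π×47.4×17.3) = 1.565×10^-5 K/W
R_polyisocyanurate foam = ln(102.1/27.1)/(2π×0.0265×17.3) = 0.4605 K/W
R_total = 0.4605 K/W
Q = ΔT/R_total = 214/0.4605

Q ≈ 465 W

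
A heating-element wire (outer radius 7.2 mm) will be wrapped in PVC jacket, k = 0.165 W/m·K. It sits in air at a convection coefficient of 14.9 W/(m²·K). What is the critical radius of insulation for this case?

For a cylinder r_cr = k/h = 0.165/14.9
r_cr = 11.1 mm; since the bare radius (7.2 mm) is below r_cr, adding a thin layer of insulation will *increase* heat loss.

r_cr ≈ 11.1 mm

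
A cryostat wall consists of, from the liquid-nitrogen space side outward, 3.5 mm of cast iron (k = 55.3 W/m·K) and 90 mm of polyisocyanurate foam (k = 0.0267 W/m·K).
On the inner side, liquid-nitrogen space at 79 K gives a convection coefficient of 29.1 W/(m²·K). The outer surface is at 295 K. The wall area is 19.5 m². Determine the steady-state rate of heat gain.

Q ≈ 1240 W

Thermal resistances in series:
R_inner film = 1/(h_i·A) = 1/(29.1×19.5) = 0.001762 K/W
R_cast iron = L/(kA) = 0.0035/(55.3×19.5) = 3.246×10^-6 K/W
R_polyisocyanurate foam = L/(kA) = 0.09/(0.0267×19.5) = 0.1729 K/W
R_total = 0.1746 K/W
Q = ΔT / R_total = 216 / 0.1746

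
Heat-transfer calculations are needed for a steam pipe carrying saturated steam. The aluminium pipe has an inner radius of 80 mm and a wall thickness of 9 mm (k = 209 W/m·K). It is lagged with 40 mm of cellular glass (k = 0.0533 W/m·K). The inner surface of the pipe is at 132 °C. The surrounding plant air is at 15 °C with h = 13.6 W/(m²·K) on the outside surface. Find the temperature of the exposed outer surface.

T ≈ 23.9 °C

For a radial system each layer contributes R = ln(r_out/r_in)/(2πkL); films add R = 1/(hA).
R_aluminium pipe wall = ln(89/80)/(2π×209×1) = 8.118×10^-5 K/W
R_cellular glass = ln(129/89)/(2π×0.0533×1) = 1.108 K/W
R_outer film = 1/(h_o·2πr_oL) = 1/(13.6×2π×0.129×1) = 0.09072 K/W
R_total = 1.199 K/W
Q = ΔT/R_total = 117/1.199
Q = 97.6 W/m
T_interface = T_inner − Q·ΣR(inner→interface) = 132 − 97.6×1.108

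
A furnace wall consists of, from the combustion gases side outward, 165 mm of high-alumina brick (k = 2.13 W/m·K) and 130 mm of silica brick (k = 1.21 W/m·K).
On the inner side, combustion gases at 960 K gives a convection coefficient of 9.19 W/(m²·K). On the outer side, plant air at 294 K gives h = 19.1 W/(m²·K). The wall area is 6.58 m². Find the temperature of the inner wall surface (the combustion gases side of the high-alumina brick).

Series thermal resistances:
R_inner film = 1/(h_i·A) = 1/(9.19×6.58) = 0.01654 K/W
R_high-alumina brick = L/(kA) = 0.165/(2.13×6.58) = 0.01177 K/W
R_silica brick = L/(kA) = 0.13/(1.21×6.58) = 0.01633 K/W
R_outer film = 1/(h_o·A) = 1/(19.1×6.58) = 0.007957 K/W
R_total = 0.05259 K/W;  Q = ΔT/R_total = 666/0.05259 = 12660 W
T_interface = T_inner − Q·ΣR(inner→interface) = 960 − 12700×0.01654

T ≈ 751 K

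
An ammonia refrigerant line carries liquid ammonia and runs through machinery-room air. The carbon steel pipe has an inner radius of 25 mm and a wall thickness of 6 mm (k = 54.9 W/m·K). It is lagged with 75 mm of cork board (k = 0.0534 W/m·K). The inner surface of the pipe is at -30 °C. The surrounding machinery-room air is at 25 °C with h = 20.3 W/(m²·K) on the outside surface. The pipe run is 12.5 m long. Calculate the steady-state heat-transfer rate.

Q ≈ 184 W

Treating each annulus and film as a series resistance:
R_carbon steel pipe wall = ln(31/25)/(2π×54.9×12.5) = 4.989×10^-5 K/W
R_cork board = ln(106/31)/(2π×0.0534×12.5) = 0.2931 K/W
R_outer film = 1/(h_o·2πr_oL) = 1/(20.3×2π×0.106×12.5) = 0.005917 K/W
R_total = 0.2991 K/W
Q = ΔT/R_total = 55/0.2991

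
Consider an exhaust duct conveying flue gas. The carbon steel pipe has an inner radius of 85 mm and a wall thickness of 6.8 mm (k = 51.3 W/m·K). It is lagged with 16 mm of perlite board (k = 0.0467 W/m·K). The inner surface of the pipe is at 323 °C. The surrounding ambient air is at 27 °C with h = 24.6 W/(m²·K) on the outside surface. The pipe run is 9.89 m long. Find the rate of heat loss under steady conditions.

Q ≈ 4820 W

Per-layer cylindrical resistances, series-summed:
R_carbon steel pipe wall = ln(91.8/85)/(2π×51.3×9.89) = 2.414×10^-5 K/W
R_perlite board = ln(107.8/91.8)/(2π×0.0467×9.89) = 0.05536 K/W
R_outer film = 1/(h_o·2πr_oL) = 1/(24.6×2π×0.1078×9.89) = 0.006068 K/W
R_total = 0.06146 K/W
Q = ΔT/R_total = 296/0.06146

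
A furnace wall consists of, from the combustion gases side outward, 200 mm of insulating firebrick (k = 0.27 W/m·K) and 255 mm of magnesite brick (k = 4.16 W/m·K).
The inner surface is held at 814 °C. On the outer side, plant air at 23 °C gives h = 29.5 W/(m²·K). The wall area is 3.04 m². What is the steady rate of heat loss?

Q ≈ 2880 W

Thermal resistances in series:
R_insulating firebrick = L/(kA) = 0.2/(0.27×3.04) = 0.2437 K/W
R_magnesite brick = L/(kA) = 0.255/(4.16×3.04) = 0.02016 K/W
R_outer film = 1/(h_o·A) = 1/(29.5×3.04) = 0.01115 K/W
R_total = 0.275 K/W
Q = ΔT / R_total = 791 / 0.275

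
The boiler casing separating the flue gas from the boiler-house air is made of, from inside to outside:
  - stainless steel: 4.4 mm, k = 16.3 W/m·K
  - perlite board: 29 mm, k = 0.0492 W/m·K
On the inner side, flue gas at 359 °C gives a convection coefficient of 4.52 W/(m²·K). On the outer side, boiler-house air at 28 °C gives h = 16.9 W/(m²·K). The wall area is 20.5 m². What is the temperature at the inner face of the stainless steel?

Treating each layer as a thermal resistance in series:
R_inner film = 1/(h_i·A) = 1/(4.52×20.5) = 0.01079 K/W
R_stainless steel = L/(kA) = 0.0044/(16.3×20.5) = 1.317×10^-5 K/W
R_perlite board = L/(kA) = 0.029/(0.0492×20.5) = 0.02875 K/W
R_outer film = 1/(h_o·A) = 1/(16.9×20.5) = 0.002886 K/W
R_total = 0.04244 K/W;  Q = ΔT/R_total = 331/0.04244 = 7798 W
T_interface = T_inner − Q·ΣR(inner→interface) = 359 − 7800×0.01079

T ≈ 275 °C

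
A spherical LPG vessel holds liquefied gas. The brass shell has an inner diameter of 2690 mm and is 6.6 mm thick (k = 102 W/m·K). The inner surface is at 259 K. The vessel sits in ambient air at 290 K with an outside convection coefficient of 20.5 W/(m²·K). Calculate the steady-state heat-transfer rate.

Q ≈ 14600 W

Radial (spherical) resistances in series:
R_brass shell = (1/1.345 − 1/1.3516)/(4π×102) = 2.832×10^-6 K/W
R_outer film = 1/(h·4πr_o²) = 1/(20.5×4π×1.3516²) = 0.002125 K/W
R_total = 0.002128 K/W
Q = ΔT/R_total = 31/0.002128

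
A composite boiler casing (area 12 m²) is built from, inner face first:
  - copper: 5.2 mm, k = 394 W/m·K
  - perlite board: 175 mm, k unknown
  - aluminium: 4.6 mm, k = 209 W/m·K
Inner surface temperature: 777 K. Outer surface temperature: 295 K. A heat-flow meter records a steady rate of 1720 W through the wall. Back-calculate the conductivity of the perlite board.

k ≈ 0.052 W/(m·K)

Using the resistance-network approach (series):
R_copper = L/(kA) = 0.0052/(394×12) = 1.1×10^-6 K/W
R_aluminium = L/(kA) = 0.0046/(209×12) = 1.834×10^-6 K/W
Sum of known resistances R_other = 2.934×10^-6 K/W
Total R = ΔT/Q = 482/1720 = 0.2802 K/W
R_perlite board = R_total − R_other = 0.2802 K/W
k = L/(R·A) = 0.175/(0.2802×12)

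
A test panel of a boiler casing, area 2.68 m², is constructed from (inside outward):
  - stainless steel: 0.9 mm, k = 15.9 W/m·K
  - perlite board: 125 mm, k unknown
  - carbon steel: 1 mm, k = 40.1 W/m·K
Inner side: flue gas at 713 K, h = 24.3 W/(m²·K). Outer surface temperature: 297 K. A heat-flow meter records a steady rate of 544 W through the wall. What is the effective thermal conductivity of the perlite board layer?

k ≈ 0.0622 W/(m·K)

Model the wall as resistances in series:
R_inner film = 1/(h_i·A) = 1/(24.3×2.68) = 0.01536 K/W
R_stainless steel = L/(kA) = 0.0009/(15.9×2.68) = 2.112×10^-5 K/W
R_carbon steel = L/(kA) = 0.001/(40.1×2.68) = 9.305×10^-6 K/W
Sum of known resistances R_other = 0.01539 K/W
Total R = ΔT/Q = 416/544 = 0.7647 K/W
R_perlite board = R_total − R_other = 0.7493 K/W
k = L/(R·A) = 0.125/(0.7493×2.68)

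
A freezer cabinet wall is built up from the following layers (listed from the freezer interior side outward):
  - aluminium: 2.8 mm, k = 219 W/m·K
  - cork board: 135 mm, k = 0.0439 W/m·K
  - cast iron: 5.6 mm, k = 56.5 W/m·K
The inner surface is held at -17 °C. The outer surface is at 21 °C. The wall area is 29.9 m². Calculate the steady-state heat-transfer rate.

Thermal resistances in series:
R_aluminium = L/(kA) = 0.0028/(219×29.9) = 4.276×10^-7 K/W
R_cork board = L/(kA) = 0.135/(0.0439×29.9) = 0.1028 K/W
R_cast iron = L/(kA) = 0.0056/(56.5×29.9) = 3.315×10^-6 K/W
R_total = 0.1029 K/W
Q = ΔT / R_total = 38 / 0.1029

Q ≈ 369 W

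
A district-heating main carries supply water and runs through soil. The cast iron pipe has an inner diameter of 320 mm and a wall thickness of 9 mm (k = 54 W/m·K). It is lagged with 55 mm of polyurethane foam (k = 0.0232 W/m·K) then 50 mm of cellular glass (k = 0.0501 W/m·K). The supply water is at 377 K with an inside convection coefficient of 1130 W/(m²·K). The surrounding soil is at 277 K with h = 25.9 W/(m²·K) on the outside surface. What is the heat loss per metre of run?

q′ ≈ 38.5 W/m

Treating each annulus and film as a series resistance:
R_inner film = 1/(h_i·2πr₁L) = 1/(1130×2π×0.16×1) = 8.803×10^-4 K/W
R_cast iron pipe wall = ln(169/160)/(2π×54×1) = 1.613×10^-4 K/W
R_polyurethane foam = ln(224/169)/(2π×0.0232×1) = 1.933 K/W
R_cellular glass = ln(274/224)/(2π×0.0501×1) = 0.6401 K/W
R_outer film = 1/(h_o·2πr_oL) = 1/(25.9×2π×0.274×1) = 0.02243 K/W
R_total = 2.596 K/W
Q = ΔT/R_total = 100/2.596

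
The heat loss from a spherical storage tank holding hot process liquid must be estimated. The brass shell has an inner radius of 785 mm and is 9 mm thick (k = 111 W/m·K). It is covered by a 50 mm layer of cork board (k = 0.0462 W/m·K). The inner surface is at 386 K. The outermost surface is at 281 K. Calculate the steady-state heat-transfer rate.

Radial (spherical) resistances in series:
R_brass shell = (1/0.785 − 1/0.794)/(4π×111) = 1.035×10^-5 K/W
R_cork board = (1/0.794 − 1/0.844)/(4π×0.0462) = 0.1285 K/W
R_total = 0.1285 K/W
Q = ΔT/R_total = 105/0.1285

Q ≈ 817 W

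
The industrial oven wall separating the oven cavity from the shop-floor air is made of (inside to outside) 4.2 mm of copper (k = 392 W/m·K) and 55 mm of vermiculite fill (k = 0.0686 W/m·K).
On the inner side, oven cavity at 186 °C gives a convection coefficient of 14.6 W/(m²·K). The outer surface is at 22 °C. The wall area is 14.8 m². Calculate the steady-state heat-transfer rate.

Q ≈ 2790 W

Using the resistance-network approach (series):
R_inner film = 1/(h_i·A) = 1/(14.6×14.8) = 0.004628 K/W
R_copper = L/(kA) = 0.0042/(392×14.8) = 7.239×10^-7 K/W
R_vermiculite fill = L/(kA) = 0.055/(0.0686×14.8) = 0.05417 K/W
R_total = 0.0588 K/W
Q = ΔT / R_total = 164 / 0.0588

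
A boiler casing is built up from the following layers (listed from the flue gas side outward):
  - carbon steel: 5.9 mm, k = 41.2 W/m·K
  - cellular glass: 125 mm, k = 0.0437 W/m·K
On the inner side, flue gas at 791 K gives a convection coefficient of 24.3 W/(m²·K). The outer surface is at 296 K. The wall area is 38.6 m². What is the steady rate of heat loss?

Q ≈ 6580 W

Model the wall as resistances in series:
R_inner film = 1/(h_i·A) = 1/(24.3×38.6) = 0.001066 K/W
R_carbon steel = L/(kA) = 0.0059/(41.2×38.6) = 3.71×10^-6 K/W
R_cellular glass = L/(kA) = 0.125/(0.0437×38.6) = 0.0741 K/W
R_total = 0.07517 K/W
Q = ΔT / R_total = 495 / 0.07517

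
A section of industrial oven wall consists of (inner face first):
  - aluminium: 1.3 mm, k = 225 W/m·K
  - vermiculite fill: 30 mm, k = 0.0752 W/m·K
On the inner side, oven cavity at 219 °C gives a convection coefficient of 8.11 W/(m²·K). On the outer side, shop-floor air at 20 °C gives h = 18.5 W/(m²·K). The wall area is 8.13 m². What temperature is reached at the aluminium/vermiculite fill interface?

Treating each layer as a thermal resistance in series:
R_inner film = 1/(h_i·A) = 1/(8.11×8.13) = 0.01517 K/W
R_aluminium = L/(kA) = 0.0013/(225×8.13) = 7.107×10^-7 K/W
R_vermiculite fill = L/(kA) = 0.03/(0.0752×8.13) = 0.04907 K/W
R_outer film = 1/(h_o·A) = 1/(18.5×8.13) = 0.006649 K/W
R_total = 0.07089 K/W;  Q = ΔT/R_total = 199/0.07089 = 2807 W
T_interface = T_inner − Q·ΣR(inner→interface) = 219 − 2810×0.01517

T ≈ 176 °C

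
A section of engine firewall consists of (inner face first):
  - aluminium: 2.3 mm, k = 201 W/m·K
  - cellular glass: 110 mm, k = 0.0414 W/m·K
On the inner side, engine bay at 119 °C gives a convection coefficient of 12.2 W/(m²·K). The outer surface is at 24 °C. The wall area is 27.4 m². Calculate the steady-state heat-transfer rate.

Thermal resistances in series:
R_inner film = 1/(h_i·A) = 1/(12.2×27.4) = 0.002992 K/W
R_aluminium = L/(kA) = 0.0023/(201×27.4) = 4.176×10^-7 K/W
R_cellular glass = L/(kA) = 0.11/(0.0414×27.4) = 0.09697 K/W
R_total = 0.09996 K/W
Q = ΔT / R_total = 95 / 0.09996

Q ≈ 950 W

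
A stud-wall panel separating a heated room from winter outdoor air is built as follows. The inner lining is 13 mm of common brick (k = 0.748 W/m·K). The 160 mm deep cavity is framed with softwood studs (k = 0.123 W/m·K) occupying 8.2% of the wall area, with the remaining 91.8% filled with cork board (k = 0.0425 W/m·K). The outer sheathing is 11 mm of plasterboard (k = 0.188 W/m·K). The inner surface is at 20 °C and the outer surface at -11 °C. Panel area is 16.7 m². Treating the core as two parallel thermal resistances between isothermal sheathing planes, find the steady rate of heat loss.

Q ≈ 155 W

Sheathing layers in series; stud and cavity paths in parallel between them.
R_inner = 0.013/(0.748×16.7) = 0.001041 K/W
R_stud  = 0.16/(0.123×0.082×16.7) = 0.9499 K/W
R_cav   = 0.16/(0.0425×0.918×16.7) = 0.2456 K/W
1/R_core = 1/R_stud + 1/R_cav → R_core = 0.1951 K/W
R_outer = 0.011/(0.188×16.7) = 0.003504 K/W
R_total = 0.1997 K/W
Q = ΔT/R_total = 31/0.1997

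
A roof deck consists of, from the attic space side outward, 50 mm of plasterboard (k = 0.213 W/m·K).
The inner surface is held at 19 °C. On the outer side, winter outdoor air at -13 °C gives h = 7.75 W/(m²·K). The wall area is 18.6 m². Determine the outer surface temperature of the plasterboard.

Thermal resistances in series:
R_plasterboard = L/(kA) = 0.05/(0.213×18.6) = 0.01262 K/W
R_outer film = 1/(h_o·A) = 1/(7.75×18.6) = 0.006937 K/W
R_total = 0.01956 K/W;  Q = ΔT/R_total = 32/0.01956 = 1636 W
T_interface = T_inner − Q·ΣR(inner→interface) = 19 − 1640×0.01262

T ≈ -1.65 °C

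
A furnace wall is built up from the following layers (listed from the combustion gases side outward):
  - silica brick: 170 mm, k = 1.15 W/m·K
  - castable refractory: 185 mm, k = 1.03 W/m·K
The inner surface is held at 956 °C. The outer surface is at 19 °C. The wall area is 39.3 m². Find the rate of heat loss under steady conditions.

Model the wall as resistances in series:
R_silica brick = L/(kA) = 0.17/(1.15×39.3) = 0.003761 K/W
R_castable refractory = L/(kA) = 0.185/(1.03×39.3) = 0.00457 K/W
R_total = 0.008332 K/W
Q = ΔT / R_total = 937 / 0.008332

Q ≈ 112000 W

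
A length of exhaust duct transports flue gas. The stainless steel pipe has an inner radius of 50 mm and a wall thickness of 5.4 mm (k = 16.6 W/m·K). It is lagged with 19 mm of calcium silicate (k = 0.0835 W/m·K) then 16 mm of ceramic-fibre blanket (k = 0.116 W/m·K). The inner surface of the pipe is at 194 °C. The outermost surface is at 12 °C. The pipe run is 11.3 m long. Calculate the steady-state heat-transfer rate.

Q ≈ 2480 W

For a radial system each layer contributes R = ln(r_out/r_in)/(2πkL); films add R = 1/(hA).
R_stainless steel pipe wall = ln(55.4/50)/(2π×16.6×11.3) = 8.702×10^-5 K/W
R_calcium silicate = ln(74.4/55.4)/(2π×0.0835×11.3) = 0.04974 K/W
R_ceramic-fibre blanket = ln(90.4/74.4)/(2π×0.116×11.3) = 0.02365 K/W
R_total = 0.07348 K/W
Q = ΔT/R_total = 182/0.07348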